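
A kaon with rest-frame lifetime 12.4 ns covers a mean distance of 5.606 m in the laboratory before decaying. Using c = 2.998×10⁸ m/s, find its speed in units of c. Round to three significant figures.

0.833c

Let x = d/(cτ) = 5.606 m / (2.998×10⁸ m/s × 1.240×10^-8 s) = 1.508. Since d = βγcτ, x = βγ = β/√(1−β²).
Solving: β² = x²/(1+x²) = 2.27406/3.27406 = 0.694569, so β = 0.833.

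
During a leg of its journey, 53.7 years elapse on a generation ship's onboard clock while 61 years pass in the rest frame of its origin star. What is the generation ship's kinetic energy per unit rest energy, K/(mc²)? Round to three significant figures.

0.136

From Δt = γΔτ: γ = 61/53.7 = 1.13594.
Since K = (γ−1)mc², K/(mc²) = 1.13594 − 1 = 0.136.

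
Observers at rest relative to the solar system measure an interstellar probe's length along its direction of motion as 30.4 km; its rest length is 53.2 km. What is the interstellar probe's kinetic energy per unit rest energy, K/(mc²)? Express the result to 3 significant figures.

Length contraction gives γ = L₀/L = 53.2/30.4 = 1.75.
K/(mc²) = γ − 1 = 1.75 − 1 = 0.750.

0.750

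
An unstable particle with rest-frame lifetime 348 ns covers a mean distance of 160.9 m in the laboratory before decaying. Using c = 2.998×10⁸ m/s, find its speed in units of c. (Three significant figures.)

Let x = d/(cτ) = 160.9 m / (2.998×10⁸ m/s × 3.480×10^-7 s) = 1.5422. Since d = βγcτ, x = βγ = β/√(1−β²).
Solving: β² = x²/(1+x²) = 2.37838/3.37838 = 0.704, so β = 0.839.

0.839c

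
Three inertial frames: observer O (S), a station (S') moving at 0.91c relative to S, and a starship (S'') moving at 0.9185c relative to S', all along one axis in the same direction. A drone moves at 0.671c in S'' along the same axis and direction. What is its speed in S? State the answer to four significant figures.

0.9992c

Apply u = (u'+v)/(1+u'v) twice. Drone in the station frame: (0.671+0.9185)/(1+0.671·0.9185) = 1.5895/1.6163135 = 0.98341c.
That velocity, transformed to the rest frame of observer O: (0.98341+0.91)/(1+0.98341·0.91) = 1.89341/1.8949031 = 0.99921c.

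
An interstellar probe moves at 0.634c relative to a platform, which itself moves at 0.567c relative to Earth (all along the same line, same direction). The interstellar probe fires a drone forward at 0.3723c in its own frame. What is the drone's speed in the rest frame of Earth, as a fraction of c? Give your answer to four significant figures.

0.9449c

First combine the drone and interstellar probe (S''→S'): u₁ = (0.3723 + 0.634)/(1 + 0.3723×0.634) = 1.0063/1.2360382 = 0.81413.
Then combine with the platform (S'→S): u = (0.81413 + 0.567)/(1 + 0.81413×0.567) = 1.38113/1.46161171 = 0.94494.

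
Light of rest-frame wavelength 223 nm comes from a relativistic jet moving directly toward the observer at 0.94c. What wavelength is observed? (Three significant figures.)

Relativistic Doppler for wavelength: λ_obs = λ_src · √((1−β)/(1+β)).
With β = 0.94: factor = √(0.06/1.94) = 0.17586.
λ_obs = 223 × 0.17586 = 39.2 nm.

39.2 nm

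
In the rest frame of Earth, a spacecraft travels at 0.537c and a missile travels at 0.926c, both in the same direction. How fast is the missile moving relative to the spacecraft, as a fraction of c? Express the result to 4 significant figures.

Transform to the spacecraft's frame: u' = (u − v)/(1 − uv/c²).
u' = (0.926 − 0.537)/(1 − 0.926×0.537) = 0.389/0.502738 = 0.77376.
Speed in the spacecraft's frame: 0.7738c (in the same direction).

0.7738c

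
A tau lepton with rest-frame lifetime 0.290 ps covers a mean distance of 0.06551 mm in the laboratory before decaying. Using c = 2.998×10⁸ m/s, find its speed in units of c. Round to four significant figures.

d = βγcτ ⇒ βγ = d/(cτ) = 6.551×10^-5 m / (8.6942×10^-5 m) = 0.75349.
β = (βγ)/√(1+(βγ)²) = 0.75349/√1.567747 = 0.6018.

0.6018c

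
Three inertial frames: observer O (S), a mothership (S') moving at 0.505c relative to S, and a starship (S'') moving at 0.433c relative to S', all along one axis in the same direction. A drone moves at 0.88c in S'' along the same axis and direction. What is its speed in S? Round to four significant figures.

Apply u = (u'+v)/(1+u'v) twice. Drone in the mothership frame: (0.88+0.433)/(1+0.88·0.433) = 1.313/1.38104 = 0.95073c.
That velocity, transformed to the rest frame of observer O: (0.95073+0.505)/(1+0.95073·0.505) = 1.45573/1.48011865 = 0.98352c.

0.9835c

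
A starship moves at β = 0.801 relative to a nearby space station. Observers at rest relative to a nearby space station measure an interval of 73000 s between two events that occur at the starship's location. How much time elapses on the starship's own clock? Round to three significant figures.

With β = 0.801, γ = 1/√(1 − 0.801²) = 1/√0.358399 = 1.6704.
The moving clock records proper time: Δτ = Δt/γ = 73000/1.6704 = 43700 s.

43700 s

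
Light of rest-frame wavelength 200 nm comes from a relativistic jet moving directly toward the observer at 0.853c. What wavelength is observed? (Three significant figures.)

Relativistic Doppler for wavelength: λ_obs = λ_src · √((1−β)/(1+β)).
With β = 0.853: factor = √(0.147/1.853) = 0.28166.
λ_obs = 200 × 0.28166 = 56.3 nm.

56.3 nm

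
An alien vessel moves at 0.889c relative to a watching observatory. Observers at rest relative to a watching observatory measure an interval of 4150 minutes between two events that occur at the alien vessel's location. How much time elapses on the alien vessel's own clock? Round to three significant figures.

1900 minutes

Lorentz factor: γ = (1 − 0.790321)^(−1/2) = 2.1838.
The alien vessel's clock runs slow as seen from a watching observatory, so Δτ = Δt/γ = 4150/2.1838 = 1900 minutes.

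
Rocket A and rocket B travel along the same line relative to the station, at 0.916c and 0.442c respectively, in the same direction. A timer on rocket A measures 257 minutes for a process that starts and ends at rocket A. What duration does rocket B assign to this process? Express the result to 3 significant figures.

425 minutes

Transform rocket A's velocity into rocket B's frame: (0.916 − 0.442)/(1 − 0.916·0.442) = 0.474/0.595128, so the relative speed is 0.79647c.
γ for this relative speed: γ = 1/√(1 − 0.634364) = 1.6538.
Rocket A's interval is proper; time dilation gives Δt_B = γΔτ = 1.6538 × 257 minutes = 425 minutes.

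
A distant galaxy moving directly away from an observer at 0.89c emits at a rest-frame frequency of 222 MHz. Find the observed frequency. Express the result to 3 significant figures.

Relativistic Doppler (source moving away): f_obs = f_src · √((1−β)/(1+β)).
With β = 0.89: factor = √(0.11/1.89) = 0.24125.
f_obs = 222 × 0.24125 = 53.6 MHz.

53.6 MHz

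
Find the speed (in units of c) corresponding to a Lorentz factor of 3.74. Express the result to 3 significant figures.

β = √(1 − 1/γ²) = √(1 − 1/13.9876) = √0.928508 = 0.964.

0.964c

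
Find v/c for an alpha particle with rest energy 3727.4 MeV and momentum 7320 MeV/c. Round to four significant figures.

0.8911

pc/(mc²) = 7320/3727.4 = 1.9638 = βγ = β/√(1−β²).
So β² = x²/(1 + x²) with x = 1.9638: x² = 3.85651, β² = 3.85651/4.85651 = 0.794091, β = 0.8911.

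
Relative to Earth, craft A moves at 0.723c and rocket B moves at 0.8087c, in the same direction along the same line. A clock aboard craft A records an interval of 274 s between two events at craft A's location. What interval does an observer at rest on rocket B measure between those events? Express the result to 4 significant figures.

280.0 s

The velocity of craft A relative to rocket B is (0.723 − 0.8087)c / (1 − 0.723×0.8087) = −0.20635c; relative speed 0.20635c.
γ for this relative speed: γ = 1/√(1 − 0.0425803) = 1.022.
The clock on craft A records proper time, so rocket B measures Δt = γΔτ = 1.022 × 274 = 280.0 s.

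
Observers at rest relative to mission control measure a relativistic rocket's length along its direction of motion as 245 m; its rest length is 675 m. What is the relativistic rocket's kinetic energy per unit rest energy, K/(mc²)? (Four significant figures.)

Length contraction gives γ = L₀/L = 675/245 = 2.7551.
K/(mc²) = γ − 1 = 2.7551 − 1 = 1.755.

1.755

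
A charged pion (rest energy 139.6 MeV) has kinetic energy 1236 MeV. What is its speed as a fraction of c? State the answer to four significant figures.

K = (γ−1)mc², so γ = 1 + 1236/139.6 = 9.8539.
Then v/c = √(1 − γ⁻²) = √(1 − 0.0102987) = √0.9897013 = 0.9948.

0.9948c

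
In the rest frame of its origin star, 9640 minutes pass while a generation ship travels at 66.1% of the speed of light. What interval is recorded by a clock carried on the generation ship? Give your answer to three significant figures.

γ = 1/√(1 − β²) = 1/√(1 − 0.436921) = 1/√0.563079 = 1/0.750386 = 1.3326.
The moving clock records proper time: Δτ = Δt/γ = 9640/1.3326 = 7230 minutes.

7230 minutes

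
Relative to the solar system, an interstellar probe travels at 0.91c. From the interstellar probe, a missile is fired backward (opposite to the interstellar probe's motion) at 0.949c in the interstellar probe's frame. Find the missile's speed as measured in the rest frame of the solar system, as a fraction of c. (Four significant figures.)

Relativistic velocity addition: u = (u' + v)/(1 + u'v/c²), with u' = −0.949c and v = 0.91c.
Numerator: −0.949 + 0.91 = −0.039. Denominator: 1 + (−0.949)(0.91) = 0.13641.
u = −0.039/0.13641 = −0.2859, so the speed is 0.2859c.

0.2859c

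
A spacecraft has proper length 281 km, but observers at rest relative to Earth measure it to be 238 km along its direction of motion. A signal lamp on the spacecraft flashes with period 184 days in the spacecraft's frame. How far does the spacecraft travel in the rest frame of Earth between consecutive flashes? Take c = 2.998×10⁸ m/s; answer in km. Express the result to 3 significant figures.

2.99×10^12 km

γ = L₀/L = 281/238 = 1.18067.
β = √(1 − 1/γ²) = 0.53163. Lab-frame period = γτ = 1.18067×184 days = 217.24 days. Distance = βc × γτ = 0.53163 × 2.998×10⁸ m/s × 18769536 s = 2.9915×10^15 m = 2.99×10^12 km.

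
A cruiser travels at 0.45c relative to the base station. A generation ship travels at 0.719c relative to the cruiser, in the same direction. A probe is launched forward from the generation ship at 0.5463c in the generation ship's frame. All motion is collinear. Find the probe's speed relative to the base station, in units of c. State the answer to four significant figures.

Compose velocities in two stages. Stage 1 (into S'): u₁ = (0.5463+0.719)/(1+0.5463×0.719) = 0.90846.
Stage 2 (into S): u = (0.90846+0.45)/(1+0.90846×0.45) = 0.96426, so the speed is 0.9643c.

0.9643c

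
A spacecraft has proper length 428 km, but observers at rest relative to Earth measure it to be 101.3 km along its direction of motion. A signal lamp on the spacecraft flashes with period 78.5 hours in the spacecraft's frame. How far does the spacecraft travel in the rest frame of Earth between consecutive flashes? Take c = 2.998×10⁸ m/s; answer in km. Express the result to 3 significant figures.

3.48×10^11 km

Length contraction gives γ = L₀/L = 428/101.3 = 4.22507.
β = √(1 − 1/γ²) = 0.97159. Lab-frame period = γτ = 4.22507×78.5 hours = 331.67 hours. Distance = βc × γτ = 0.97159 × 2.998×10⁸ m/s × 1194012 s = 3.4780×10^14 m = 3.48×10^11 km.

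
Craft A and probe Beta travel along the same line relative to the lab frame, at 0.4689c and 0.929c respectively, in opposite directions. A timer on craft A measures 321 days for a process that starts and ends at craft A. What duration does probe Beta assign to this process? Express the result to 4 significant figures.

1410 days

Speed of craft A in probe Beta's frame: u = (v_A + v_B)/(1 + v_A v_B/c²) = (0.4689 + 0.929)/(1 + 0.4689×0.929) = 1.3979/1.4356081 = 0.97373; |u| = 0.97373c.
γ for this relative speed: γ = 1/√(1 − 0.94815) = 4.3916.
The clock on craft A records proper time, so probe Beta measures Δt = γΔτ = 4.3916 × 321 = 1410 days.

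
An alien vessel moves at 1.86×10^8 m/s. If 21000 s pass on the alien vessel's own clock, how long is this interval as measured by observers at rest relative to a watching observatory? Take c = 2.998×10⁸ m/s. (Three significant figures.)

β = v/c = (1.86×10^8 m/s)/(2.998×10⁸ m/s) = 0.620414.
β² = 0.3849135, so γ = 1/√0.6150865 = 1.2751.
The onboard clock measures proper time, so the interval in the rest frame of a watching observatory is dilated: Δt = γ·Δτ = 1.2751 × 21000 s = 26800 s.

26800 s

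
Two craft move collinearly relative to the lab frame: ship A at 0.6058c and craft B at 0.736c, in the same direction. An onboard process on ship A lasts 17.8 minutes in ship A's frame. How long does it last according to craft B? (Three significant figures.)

Transform ship A's velocity into craft B's frame: (0.6058 − 0.736)/(1 − 0.6058·0.736) = −0.1302/0.5541312, so the relative speed is 0.23496c.
At |u| = 0.23496c, γ = (1 − 0.0552062)^(−1/2) = 1.0288.
The clock on ship A records proper time, so craft B measures Δt = γΔτ = 1.0288 × 17.8 = 18.3 minutes.

18.3 minutes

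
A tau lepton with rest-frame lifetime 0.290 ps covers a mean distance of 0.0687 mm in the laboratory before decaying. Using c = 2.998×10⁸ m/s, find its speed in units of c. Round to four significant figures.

Let x = d/(cτ) = 6.870×10^-5 m / (2.998×10⁸ m/s × 2.900×10^-13 s) = 0.79018. Since d = βγcτ, x = βγ = β/√(1−β²).
Solving: β² = x²/(1+x²) = 0.624384/1.624384 = 0.384382, so β = 0.6200.

0.6200c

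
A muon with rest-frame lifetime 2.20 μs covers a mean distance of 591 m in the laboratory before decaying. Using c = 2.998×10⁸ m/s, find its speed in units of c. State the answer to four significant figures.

Lab distance = (lab lifetime)·v = γτ·βc, so βγ = d/(cτ) = 591.0/(2.998×10⁸ × 2.200×10^-6) = 0.89605.
With βγ = 0.89605: γ² = 1 + (βγ)² = 1.802906, and β = (βγ)/γ = 0.89605/1.34272 = 0.6673.

0.6673c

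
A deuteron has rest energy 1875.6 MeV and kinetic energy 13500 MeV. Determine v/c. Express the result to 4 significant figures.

0.9925

K = (γ−1)mc², so γ = 1 + 13500/1875.6 = 8.1977.
Then v/c = √(1 − γ⁻²) = √(1 − 0.0148804) = √0.9851196 = 0.9925.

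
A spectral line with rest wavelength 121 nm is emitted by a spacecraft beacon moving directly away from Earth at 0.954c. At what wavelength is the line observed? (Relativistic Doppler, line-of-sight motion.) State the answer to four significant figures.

Relativistic Doppler for wavelength: λ_obs = λ_src · √((1+β)/(1−β)).
With β = 0.954: factor = √(1.954/0.046) = 6.5175.
λ_obs = 121 × 6.5175 = 788.6 nm.

788.6 nm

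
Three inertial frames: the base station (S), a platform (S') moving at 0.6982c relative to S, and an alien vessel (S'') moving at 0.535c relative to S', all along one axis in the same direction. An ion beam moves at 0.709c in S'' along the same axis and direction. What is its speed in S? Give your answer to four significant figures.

Apply u = (u'+v)/(1+u'v) twice. Ion beam in the platform frame: (0.709+0.535)/(1+0.709·0.535) = 1.244/1.379315 = 0.9019c.
That velocity, transformed to the rest frame of the base station: (0.9019+0.6982)/(1+0.9019·0.6982) = 1.6001/1.62970658 = 0.98183c.

0.9818c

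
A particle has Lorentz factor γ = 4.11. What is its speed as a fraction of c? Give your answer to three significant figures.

β = √(1 − 1/γ²) = √(1 − 1/16.8921) = √0.940801 = 0.970.

0.970c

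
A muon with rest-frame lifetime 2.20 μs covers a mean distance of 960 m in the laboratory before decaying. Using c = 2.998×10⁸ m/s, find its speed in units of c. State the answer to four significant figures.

d = βγcτ ⇒ βγ = d/(cτ) = 960.0 m / (659.56 m) = 1.4555.
β = (βγ)/√(1+(βγ)²) = 1.4555/√3.11848 = 0.8242.

0.8242c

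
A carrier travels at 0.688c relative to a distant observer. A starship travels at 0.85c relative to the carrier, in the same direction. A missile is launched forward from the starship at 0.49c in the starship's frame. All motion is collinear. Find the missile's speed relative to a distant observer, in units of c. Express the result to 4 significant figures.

First combine the missile and starship (S''→S'): u₁ = (0.49 + 0.85)/(1 + 0.49×0.85) = 1.34/1.4165 = 0.94599.
Then combine with the carrier (S'→S): u = (0.94599 + 0.688)/(1 + 0.94599×0.688) = 1.63399/1.65084112 = 0.98979.

0.9898c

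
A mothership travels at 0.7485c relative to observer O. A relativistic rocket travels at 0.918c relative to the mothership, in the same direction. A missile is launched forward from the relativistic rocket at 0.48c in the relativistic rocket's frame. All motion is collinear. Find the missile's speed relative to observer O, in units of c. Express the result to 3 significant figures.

First combine the missile and relativistic rocket (S''→S'): u₁ = (0.48 + 0.918)/(1 + 0.48×0.918) = 1.398/1.44064 = 0.9704.
Then combine with the mothership (S'→S): u = (0.9704 + 0.7485)/(1 + 0.9704×0.7485) = 1.7189/1.7263444 = 0.99569.

0.996c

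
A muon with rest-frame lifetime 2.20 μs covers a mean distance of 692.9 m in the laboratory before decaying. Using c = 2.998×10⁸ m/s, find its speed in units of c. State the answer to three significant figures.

0.724c

Lab distance = (lab lifetime)·v = γτ·βc, so βγ = d/(cτ) = 692.9/(2.998×10⁸ × 2.200×10^-6) = 1.0505.
With βγ = 1.0505: γ² = 1 + (βγ)² = 2.10355, and β = (βγ)/γ = 1.0505/1.45036 = 0.724.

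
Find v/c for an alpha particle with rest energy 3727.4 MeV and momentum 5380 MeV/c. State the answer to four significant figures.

βγ = pc/(mc²) = 5380/3727.4 = 1.4434.
Since γ² = 1 + (βγ)² = 3.0834, γ = √3.0834 = 1.75596, and β = (βγ)/γ = 1.4434/1.75596 = 0.8220.

0.8220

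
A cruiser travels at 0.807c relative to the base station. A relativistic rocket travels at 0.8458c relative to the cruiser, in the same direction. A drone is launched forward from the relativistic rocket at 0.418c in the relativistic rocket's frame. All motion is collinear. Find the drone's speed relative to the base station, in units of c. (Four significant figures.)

Compose velocities in two stages. Stage 1 (into S'): u₁ = (0.418+0.8458)/(1+0.418×0.8458) = 0.9337.
Stage 2 (into S): u = (0.9337+0.807)/(1+0.9337×0.807) = 0.9927, so the speed is 0.9927c.

0.9927c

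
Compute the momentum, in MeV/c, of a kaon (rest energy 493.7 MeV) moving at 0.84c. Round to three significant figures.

γ = 1/√(1 − β²) = 1/√(1 − 0.7056) = 1/√0.2944 = 1/0.542586 = 1.843.
Momentum: p = γβ·mc = 1.843 × 0.84 × 493.7 MeV/c = 764 MeV/c.

764 MeV/c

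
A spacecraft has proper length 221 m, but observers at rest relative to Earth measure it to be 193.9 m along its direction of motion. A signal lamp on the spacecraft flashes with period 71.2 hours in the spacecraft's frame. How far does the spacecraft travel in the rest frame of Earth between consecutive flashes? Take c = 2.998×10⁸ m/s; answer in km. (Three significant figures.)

4.20×10^10 km

Length contraction gives γ = L₀/L = 221/193.9 = 1.13976.
β = √(1 − 1/γ²) = 0.4798. Lab-frame period = γτ = 1.13976×71.2 hours = 81.151 hours. Distance = βc × γτ = 0.4798 × 2.998×10⁸ m/s × 292143.6 s = 4.2023×10^13 m = 4.20×10^10 km.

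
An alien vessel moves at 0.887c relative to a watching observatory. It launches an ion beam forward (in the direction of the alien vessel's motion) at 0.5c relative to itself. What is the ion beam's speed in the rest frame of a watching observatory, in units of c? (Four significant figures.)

In units of c, u = (u' + v)/(1 + u'v) with u' = 0.5 and v = 0.887.
Numerator: 0.5 + 0.887 = 1.387. Denominator: 1 + (0.5)(0.887) = 1.4435.
u = 1.387/1.4435 = 0.96086, so the speed is 0.9609c.

0.9609c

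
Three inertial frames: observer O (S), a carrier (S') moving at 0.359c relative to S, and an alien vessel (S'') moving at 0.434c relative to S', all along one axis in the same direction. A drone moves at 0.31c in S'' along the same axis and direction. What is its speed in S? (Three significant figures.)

Compose velocities in two stages. Stage 1 (into S'): u₁ = (0.31+0.434)/(1+0.31×0.434) = 0.65577.
Stage 2 (into S): u = (0.65577+0.359)/(1+0.65577×0.359) = 0.8214, so the speed is 0.821c.

0.821c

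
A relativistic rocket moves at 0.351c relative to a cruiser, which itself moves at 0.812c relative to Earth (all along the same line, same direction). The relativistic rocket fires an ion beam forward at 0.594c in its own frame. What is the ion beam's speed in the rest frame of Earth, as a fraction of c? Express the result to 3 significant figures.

0.975c

Apply u = (u'+v)/(1+u'v) twice. Ion beam in the cruiser frame: (0.594+0.351)/(1+0.594·0.351) = 0.945/1.208494 = 0.78196c.
That velocity, transformed to the rest frame of Earth: (0.78196+0.812)/(1+0.78196·0.812) = 1.59396/1.63495152 = 0.97493c.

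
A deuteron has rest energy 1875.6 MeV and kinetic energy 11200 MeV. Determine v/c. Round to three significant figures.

0.990

γ = 1 + K/(mc²) = 1 + 11200/1875.6 = 6.9714.
β = √(1 − 1/γ²) = √(1 − 0.020576) = √0.979424 = 0.990.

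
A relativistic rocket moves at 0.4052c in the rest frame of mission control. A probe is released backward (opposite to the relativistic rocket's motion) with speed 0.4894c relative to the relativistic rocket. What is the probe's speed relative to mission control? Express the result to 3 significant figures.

In units of c, u = (u' + v)/(1 + u'v) with u' = −0.4894 and v = 0.4052.
Numerator: −0.4894 + 0.4052 = −0.0842. Denominator: 1 + (−0.4894)(0.4052) = 0.80169512.
u = −0.0842/0.80169512 = −0.10503, so the speed is 0.105c.

0.105c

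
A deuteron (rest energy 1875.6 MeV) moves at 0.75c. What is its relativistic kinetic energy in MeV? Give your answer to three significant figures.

960 MeV

Lorentz factor: γ = (1 − 0.5625)^(−1/2) = 1.51186.
Kinetic energy: K = (γ − 1)mc² = (1.51186 − 1) × 1875.6 MeV = 0.51186 × 1875.6 = 960 MeV.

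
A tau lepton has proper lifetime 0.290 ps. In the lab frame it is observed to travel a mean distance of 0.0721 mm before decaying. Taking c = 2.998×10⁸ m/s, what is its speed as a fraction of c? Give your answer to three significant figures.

0.638c

Lab distance = (lab lifetime)·v = γτ·βc, so βγ = d/(cτ) = 7.210×10^-5/(2.998×10⁸ × 2.900×10^-13) = 0.82929.
With βγ = 0.82929: γ² = 1 + (βγ)² = 1.687722, and β = (βγ)/γ = 0.82929/1.29912 = 0.638.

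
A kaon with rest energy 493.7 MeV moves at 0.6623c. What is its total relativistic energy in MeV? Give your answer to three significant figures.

659 MeV

Lorentz factor: γ = (1 − 0.43864129)^(−1/2) = 1.3347.
Total energy: E = γmc² = 1.3347 × 493.7 MeV = 659 MeV.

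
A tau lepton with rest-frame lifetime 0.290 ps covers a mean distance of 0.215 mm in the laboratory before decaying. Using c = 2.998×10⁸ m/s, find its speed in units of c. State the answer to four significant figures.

0.9271c

Let x = d/(cτ) = 2.150×10^-4 m / (2.998×10⁸ m/s × 2.900×10^-13 s) = 2.4729. Since d = βγcτ, x = βγ = β/√(1−β²).
Solving: β² = x²/(1+x²) = 6.11523/7.11523 = 0.859456, so β = 0.9271.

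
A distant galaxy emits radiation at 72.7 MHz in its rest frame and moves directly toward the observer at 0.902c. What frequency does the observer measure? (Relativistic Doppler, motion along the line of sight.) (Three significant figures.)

Relativistic Doppler (source moving toward): f_obs = f_src · √((1+β)/(1−β)).
With β = 0.902: factor = √(1.902/0.098) = 4.4055.
f_obs = 72.7 × 4.4055 = 320 MHz.

320 MHz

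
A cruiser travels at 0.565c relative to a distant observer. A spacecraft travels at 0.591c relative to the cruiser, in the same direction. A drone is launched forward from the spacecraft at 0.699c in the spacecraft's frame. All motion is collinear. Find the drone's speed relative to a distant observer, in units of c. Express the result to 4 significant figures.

0.9750c

Compose velocities in two stages. Stage 1 (into S'): u₁ = (0.699+0.591)/(1+0.699×0.591) = 0.91288.
Stage 2 (into S): u = (0.91288+0.565)/(1+0.91288×0.565) = 0.975, so the speed is 0.9750c.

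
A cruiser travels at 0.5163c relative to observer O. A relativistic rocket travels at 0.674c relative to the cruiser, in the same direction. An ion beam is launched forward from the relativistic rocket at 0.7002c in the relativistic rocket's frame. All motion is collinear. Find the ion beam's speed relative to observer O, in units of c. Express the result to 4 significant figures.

0.9783c

Compose velocities in two stages. Stage 1 (into S'): u₁ = (0.7002+0.674)/(1+0.7002×0.674) = 0.9336.
Stage 2 (into S): u = (0.9336+0.5163)/(1+0.9336×0.5163) = 0.97833, so the speed is 0.9783c.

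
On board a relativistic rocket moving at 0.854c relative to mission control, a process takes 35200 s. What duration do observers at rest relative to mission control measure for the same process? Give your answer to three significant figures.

γ = 1/√(1 − β²) = 1/√(1 − 0.729316) = 1/√0.270684 = 1/0.520273 = 1.9221.
The onboard clock measures proper time, so the interval in the rest frame of mission control is dilated: Δt = γ·Δτ = 1.9221 × 35200 s = 67700 s.

67700 s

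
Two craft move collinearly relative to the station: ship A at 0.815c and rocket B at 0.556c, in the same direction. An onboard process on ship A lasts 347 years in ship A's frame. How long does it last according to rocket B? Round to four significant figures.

Transform ship A's velocity into rocket B's frame: (0.815 − 0.556)/(1 − 0.815·0.556) = 0.259/0.54686, so the relative speed is 0.47361c.
At |u| = 0.47361c, γ = (1 − 0.224306)^(−1/2) = 1.1354.
Ship A's interval is proper; time dilation gives Δt_B = γΔτ = 1.1354 × 347 years = 394.0 years.

394.0 years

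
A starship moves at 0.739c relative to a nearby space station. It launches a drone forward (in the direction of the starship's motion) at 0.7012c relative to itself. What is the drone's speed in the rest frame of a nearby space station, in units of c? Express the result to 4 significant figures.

In units of c, u = (u' + v)/(1 + u'v) with u' = 0.7012 and v = 0.739.
Numerator: 0.7012 + 0.739 = 1.4402. Denominator: 1 + (0.7012)(0.739) = 1.5181868.
u = 1.4402/1.5181868 = 0.94863, so the speed is 0.9486c.

0.9486c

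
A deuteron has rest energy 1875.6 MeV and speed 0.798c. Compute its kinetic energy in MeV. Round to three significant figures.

1240 MeV

Lorentz factor: γ = (1 − 0.636804)^(−1/2) = 1.65932.
Kinetic energy: K = (γ − 1)mc² = (1.65932 − 1) × 1875.6 MeV = 0.65932 × 1875.6 = 1240 MeV.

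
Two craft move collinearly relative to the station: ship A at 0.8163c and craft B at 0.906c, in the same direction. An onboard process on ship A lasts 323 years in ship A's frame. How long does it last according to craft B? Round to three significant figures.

344 years

Speed of ship A in craft B's frame: u = (v_A − v_B)/(1 − v_A v_B/c²) = (0.8163 − 0.906)/(1 − 0.8163×0.906) = −0.0897/0.2604322 = −0.34443; |u| = 0.34443c.
At |u| = 0.34443c, γ = (1 − 0.118632)^(−1/2) = 1.0652.
Ship A's interval is proper; time dilation gives Δt_B = γΔτ = 1.0652 × 323 years = 344 years.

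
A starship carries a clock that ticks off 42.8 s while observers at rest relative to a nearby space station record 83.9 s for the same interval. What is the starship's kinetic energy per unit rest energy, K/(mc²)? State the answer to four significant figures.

γ = Δt/Δτ = 83.9/42.8 = 1.96028.
Since K = (γ−1)mc², K/(mc²) = 1.96028 − 1 = 0.9603.

0.9603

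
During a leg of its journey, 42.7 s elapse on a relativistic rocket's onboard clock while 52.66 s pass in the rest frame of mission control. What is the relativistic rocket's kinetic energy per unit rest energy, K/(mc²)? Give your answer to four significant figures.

0.2333

From Δt = γΔτ: γ = 52.66/42.7 = 1.23326.
Since K = (γ−1)mc², K/(mc²) = 1.23326 − 1 = 0.2333.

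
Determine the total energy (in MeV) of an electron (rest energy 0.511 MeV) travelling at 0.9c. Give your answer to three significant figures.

1.17 MeV

With β = 0.9, γ = 1/√(1 − 0.9²) = 1/√0.19 = 2.2942.
Total energy: E = γmc² = 2.2942 × 0.511 MeV = 1.17 MeV.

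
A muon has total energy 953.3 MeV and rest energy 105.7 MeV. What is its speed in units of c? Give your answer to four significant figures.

0.9938c

γ = E/(mc²) = 953.3/105.7 = 9.0189.
β = √(1 − 1/γ²) = √(1 − 0.012294) = √0.987706 = 0.9938.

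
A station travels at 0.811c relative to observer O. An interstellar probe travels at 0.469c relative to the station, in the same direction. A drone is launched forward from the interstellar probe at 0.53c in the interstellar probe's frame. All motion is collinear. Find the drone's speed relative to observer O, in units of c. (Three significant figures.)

0.977c

Compose velocities in two stages. Stage 1 (into S'): u₁ = (0.53+0.469)/(1+0.53×0.469) = 0.80012.
Stage 2 (into S): u = (0.80012+0.811)/(1+0.80012×0.811) = 0.97709, so the speed is 0.977c.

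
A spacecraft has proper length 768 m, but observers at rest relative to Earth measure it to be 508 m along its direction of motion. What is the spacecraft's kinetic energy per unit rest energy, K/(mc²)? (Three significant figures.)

0.512

Length contraction gives γ = L₀/L = 768/508 = 1.51181.
Since K = (γ−1)mc², K/(mc²) = 1.51181 − 1 = 0.512.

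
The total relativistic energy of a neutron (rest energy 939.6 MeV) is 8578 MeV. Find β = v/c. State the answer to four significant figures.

γ = E/(mc²) = 8578/939.6 = 9.1294.
β = √(1 − 1/γ²) = √(1 − 0.0119982) = √0.9880018 = 0.9940.

0.9940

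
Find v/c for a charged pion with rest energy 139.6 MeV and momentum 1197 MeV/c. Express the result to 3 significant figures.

βγ = pc/(mc²) = 1197/139.6 = 8.5745.
Since γ² = 1 + (βγ)² = 74.5221, γ = √74.5221 = 8.63262, and β = (βγ)/γ = 8.5745/8.63262 = 0.993.

0.993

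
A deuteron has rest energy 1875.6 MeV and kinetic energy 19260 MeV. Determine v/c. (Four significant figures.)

γ = 1 + K/(mc²) = 1 + 19260/1875.6 = 11.269.
β = √(1 − 1/γ²) = √(1 − 0.00787461) = √0.99212539 = 0.9961.

0.9961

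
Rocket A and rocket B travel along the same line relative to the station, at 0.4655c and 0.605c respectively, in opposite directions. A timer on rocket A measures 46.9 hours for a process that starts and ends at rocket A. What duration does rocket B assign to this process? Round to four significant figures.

Speed of rocket A in rocket B's frame: u = (v_A + v_B)/(1 + v_A v_B/c²) = (0.4655 + 0.605)/(1 + 0.4655×0.605) = 1.0705/1.2816275 = 0.83527; |u| = 0.83527c.
At |u| = 0.83527c, γ = (1 − 0.697676)^(−1/2) = 1.8187.
Rocket A's interval is proper; time dilation gives Δt_B = γΔτ = 1.8187 × 46.9 hours = 85.30 hours.

85.30 hours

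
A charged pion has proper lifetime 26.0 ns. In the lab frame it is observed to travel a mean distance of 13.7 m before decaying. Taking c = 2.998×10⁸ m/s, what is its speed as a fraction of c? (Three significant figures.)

0.869c

Let x = d/(cτ) = 13.70 m / (2.998×10⁸ m/s × 2.600×10^-8 s) = 1.7576. Since d = βγcτ, x = βγ = β/√(1−β²).
Solving: β² = x²/(1+x²) = 3.08916/4.08916 = 0.755451, so β = 0.869.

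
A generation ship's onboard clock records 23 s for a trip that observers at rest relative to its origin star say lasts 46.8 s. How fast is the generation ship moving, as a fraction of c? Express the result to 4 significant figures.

γ = Δt/Δτ = 46.8/23 = 2.0348.
β = √(1 − 1/γ²) = √(1 − 0.241522) = √0.758478 = 0.8709.

0.8709c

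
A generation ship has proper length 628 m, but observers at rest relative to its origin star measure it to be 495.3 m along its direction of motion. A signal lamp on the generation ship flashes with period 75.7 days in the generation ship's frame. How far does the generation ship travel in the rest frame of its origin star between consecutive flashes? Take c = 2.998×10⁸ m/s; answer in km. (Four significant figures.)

Length contraction gives γ = L₀/L = 628/495.3 = 1.26792.
β = √(1 − 1/γ²) = 0.61479. Lab-frame period = γτ = 1.26792×75.7 days = 95.982 days. Distance = βc × γτ = 0.61479 × 2.998×10⁸ m/s × 8292844.8 s = 1.5285×10^15 m = 1.528×10^12 km.

1.528×10^12 km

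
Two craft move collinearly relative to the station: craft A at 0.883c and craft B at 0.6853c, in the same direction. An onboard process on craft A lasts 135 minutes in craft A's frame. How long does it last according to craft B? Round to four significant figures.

156.0 minutes

Speed of craft A in craft B's frame: u = (v_A − v_B)/(1 − v_A v_B/c²) = (0.883 − 0.6853)/(1 − 0.883×0.6853) = 0.1977/0.3948801 = 0.50066; |u| = 0.50066c.
γ for this relative speed: γ = 1/√(1 − 0.25066) = 1.1552.
The clock on craft A records proper time, so craft B measures Δt = γΔτ = 1.1552 × 135 = 156.0 minutes.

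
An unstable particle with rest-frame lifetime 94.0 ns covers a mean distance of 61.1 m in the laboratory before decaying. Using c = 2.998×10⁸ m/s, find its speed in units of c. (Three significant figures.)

Let x = d/(cτ) = 61.10 m / (2.998×10⁸ m/s × 9.400×10^-8 s) = 2.1681. Since d = βγcτ, x = βγ = β/√(1−β²).
Solving: β² = x²/(1+x²) = 4.70066/5.70066 = 0.824582, so β = 0.908.

0.908c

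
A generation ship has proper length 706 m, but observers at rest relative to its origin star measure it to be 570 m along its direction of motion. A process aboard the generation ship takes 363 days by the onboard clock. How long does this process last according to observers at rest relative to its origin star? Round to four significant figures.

449.6 days

γ = L₀/L = 706/570 = 1.2386.
The same γ dilates the second interval: 1.2386 × 363 days = 449.6 days.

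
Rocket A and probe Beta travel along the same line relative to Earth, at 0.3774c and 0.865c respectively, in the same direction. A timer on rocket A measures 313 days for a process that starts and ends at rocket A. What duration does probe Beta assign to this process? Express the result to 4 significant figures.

453.7 days

Transform rocket A's velocity into probe Beta's frame: (0.3774 − 0.865)/(1 − 0.3774·0.865) = −0.4876/0.673549, so the relative speed is 0.72393c.
γ for this relative speed: γ = 1/√(1 − 0.524075) = 1.4495.
The clock on rocket A records proper time, so probe Beta measures Δt = γΔτ = 1.4495 × 313 = 453.7 days.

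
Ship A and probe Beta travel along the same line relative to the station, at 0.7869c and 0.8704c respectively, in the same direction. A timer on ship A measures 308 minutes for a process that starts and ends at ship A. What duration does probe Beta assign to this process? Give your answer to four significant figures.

Transform ship A's velocity into probe Beta's frame: (0.7869 − 0.8704)/(1 − 0.7869·0.8704) = −0.0835/0.31508224, so the relative speed is 0.26501c.
γ for this relative speed: γ = 1/√(1 − 0.0702303) = 1.0371.
The clock on ship A records proper time, so probe Beta measures Δt = γΔτ = 1.0371 × 308 = 319.4 minutes.

319.4 minutes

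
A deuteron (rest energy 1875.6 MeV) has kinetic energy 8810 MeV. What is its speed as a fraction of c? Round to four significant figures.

γ = 1 + K/(mc²) = 1 + 8810/1875.6 = 5.6972.
β = √(1 − 1/γ²) = √(1 − 0.030809) = √0.969191 = 0.9845.

0.9845c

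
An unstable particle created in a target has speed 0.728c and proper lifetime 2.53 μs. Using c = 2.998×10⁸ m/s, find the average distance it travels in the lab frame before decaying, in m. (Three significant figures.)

β² = 0.529984, so γ = 1/√0.470016 = 1.4586.
Lab-frame lifetime: Δt = γτ = 1.4586 × 2.53 μs = 3.6903 μs.
Distance: d = vΔt = 0.728 × 2.998×10⁸ m/s × 3.6903×10^-6 s = 805 m.

805 m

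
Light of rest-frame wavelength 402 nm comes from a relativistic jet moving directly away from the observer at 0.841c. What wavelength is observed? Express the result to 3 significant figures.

Relativistic Doppler for wavelength: λ_obs = λ_src · √((1+β)/(1−β)).
With β = 0.841: factor = √(1.841/0.159) = 3.4027.
λ_obs = 402 × 3.4027 = 1370 nm.

1370 nm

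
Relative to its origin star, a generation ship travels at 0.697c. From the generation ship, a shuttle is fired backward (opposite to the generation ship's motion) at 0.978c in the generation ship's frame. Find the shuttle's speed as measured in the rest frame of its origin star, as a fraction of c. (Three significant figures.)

0.883c

Relativistic velocity addition: u = (u' + v)/(1 + u'v/c²), with u' = −0.978c and v = 0.697c.
Numerator: −0.978 + 0.697 = −0.281. Denominator: 1 + (−0.978)(0.697) = 0.318334.
u = −0.281/0.318334 = −0.88272, so the speed is 0.883c.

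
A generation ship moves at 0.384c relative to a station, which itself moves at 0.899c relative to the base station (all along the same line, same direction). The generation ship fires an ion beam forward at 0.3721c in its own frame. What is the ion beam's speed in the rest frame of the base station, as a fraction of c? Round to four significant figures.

First combine the ion beam and generation ship (S''→S'): u₁ = (0.3721 + 0.384)/(1 + 0.3721×0.384) = 0.7561/1.1428864 = 0.66157.
Then combine with the station (S'→S): u = (0.66157 + 0.899)/(1 + 0.66157×0.899) = 1.56057/1.59475143 = 0.97857.

0.9786c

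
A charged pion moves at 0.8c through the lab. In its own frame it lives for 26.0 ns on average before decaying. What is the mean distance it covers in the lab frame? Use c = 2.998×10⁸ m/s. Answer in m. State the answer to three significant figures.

Lorentz factor: γ = (1 − 0.64)^(−1/2) = 1.6667.
Lab-frame lifetime: Δt = γτ = 1.6667 × 26.0 ns = 43.334 ns.
Distance: d = vΔt = 0.8 × 2.998×10⁸ m/s × 4.3334×10^-8 s = 10.4 m.

10.4 m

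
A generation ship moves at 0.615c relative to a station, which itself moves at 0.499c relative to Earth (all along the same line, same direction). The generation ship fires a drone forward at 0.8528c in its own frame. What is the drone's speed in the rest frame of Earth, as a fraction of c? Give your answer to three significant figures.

0.987c

Compose velocities in two stages. Stage 1 (into S'): u₁ = (0.8528+0.615)/(1+0.8528×0.615) = 0.96283.
Stage 2 (into S): u = (0.96283+0.499)/(1+0.96283×0.499) = 0.98742, so the speed is 0.987c.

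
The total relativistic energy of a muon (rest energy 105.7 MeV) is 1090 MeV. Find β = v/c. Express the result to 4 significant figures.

Total energy E = γmc² gives γ = 1090/105.7 = 10.312.
Hence β = √(1 − 1/γ²) = √(1 − 0.00940403) = √0.99059597 = 0.9953.

0.9953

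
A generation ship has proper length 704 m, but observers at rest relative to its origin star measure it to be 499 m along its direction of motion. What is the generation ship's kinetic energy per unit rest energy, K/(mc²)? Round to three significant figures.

0.411

Length contraction gives γ = L₀/L = 704/499 = 1.41082.
Since K = (γ−1)mc², K/(mc²) = 1.41082 − 1 = 0.411.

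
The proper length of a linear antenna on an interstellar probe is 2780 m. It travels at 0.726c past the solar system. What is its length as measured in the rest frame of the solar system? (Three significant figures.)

1910 m

With β = 0.726, γ = 1/√(1 − 0.726²) = 1/√0.472924 = 1.4541.
Along the direction of motion the measured length is L₀/γ = 2780/1.4541 = 1910 m.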